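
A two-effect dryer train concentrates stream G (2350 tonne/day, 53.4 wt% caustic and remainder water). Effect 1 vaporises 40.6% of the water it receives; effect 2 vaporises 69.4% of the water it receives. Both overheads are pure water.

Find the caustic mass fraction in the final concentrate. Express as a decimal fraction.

water in feed = 2350×0.466 = 1095.1 tonne/day.
After stage 1: water left = (1−0.406)×1095.1 = 650.49; stream total = 1905.4 tonne/day.
After stage 2: water left = (1−0.694)×650.49 = 199.05; final concentrate = 1453.9 tonne/day.
caustic fraction = 1254.9/1453.9 = 0.8631.

0.8631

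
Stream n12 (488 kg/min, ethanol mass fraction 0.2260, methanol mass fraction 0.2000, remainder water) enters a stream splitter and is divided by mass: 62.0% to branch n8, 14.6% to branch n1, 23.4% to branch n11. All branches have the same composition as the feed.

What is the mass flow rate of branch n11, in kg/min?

114.2 kg/min

Branch n11 flow = 0.234×488 = 114.19 kg/min.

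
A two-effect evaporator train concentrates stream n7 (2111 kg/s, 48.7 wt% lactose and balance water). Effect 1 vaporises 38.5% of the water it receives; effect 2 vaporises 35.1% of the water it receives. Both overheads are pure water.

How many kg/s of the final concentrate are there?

1460 kg/s

water in feed = 2111×0.513 = 1082.9 kg/s.
After stage 1: water left = (1−0.385)×1082.9 = 666.01; stream total = 1694.1 kg/s.
After stage 2: water left = (1−0.351)×666.01 = 432.24; final concentrate = 1460.3 kg/s.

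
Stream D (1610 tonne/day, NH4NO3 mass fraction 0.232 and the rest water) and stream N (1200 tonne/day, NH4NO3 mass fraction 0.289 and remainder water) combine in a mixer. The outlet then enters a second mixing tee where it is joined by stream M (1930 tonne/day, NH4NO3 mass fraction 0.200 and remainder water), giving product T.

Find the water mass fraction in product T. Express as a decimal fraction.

Overall, product flow = 4740 tonne/day.
water in = 1610×0.768 + 1200×0.711 + 1930×0.800 = 3633.7 tonne/day.
water fraction in T = 0.767.

0.767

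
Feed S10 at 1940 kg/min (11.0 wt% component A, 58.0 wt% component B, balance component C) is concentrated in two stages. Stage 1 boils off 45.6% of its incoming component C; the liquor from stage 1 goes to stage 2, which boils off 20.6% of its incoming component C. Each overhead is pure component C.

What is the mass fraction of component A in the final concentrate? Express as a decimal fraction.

0.1335

component C in feed = 1940×0.310 = 601.4 kg/min.
After stage 1: component C left = (1−0.456)×601.4 = 327.16; stream total = 1665.8 kg/min.
After stage 2: component C left = (1−0.206)×327.16 = 259.77; final concentrate = 1598.4 kg/min.
component A fraction = 213.4/1598.4 = 0.1335.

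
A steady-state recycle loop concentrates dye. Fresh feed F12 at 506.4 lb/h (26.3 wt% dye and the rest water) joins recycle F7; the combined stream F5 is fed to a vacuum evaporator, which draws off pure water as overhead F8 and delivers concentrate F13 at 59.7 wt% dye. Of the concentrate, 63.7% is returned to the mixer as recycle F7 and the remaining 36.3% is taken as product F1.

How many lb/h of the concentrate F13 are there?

614.6 lb/h

Overall dye balance (none leaves overhead): dye in fresh feed = dye in product, i.e. 506.4×0.263 = (1−0.637)·F13·0.597.
F13 = 133.18/(0.597×0.363) = 614.57 lb/h.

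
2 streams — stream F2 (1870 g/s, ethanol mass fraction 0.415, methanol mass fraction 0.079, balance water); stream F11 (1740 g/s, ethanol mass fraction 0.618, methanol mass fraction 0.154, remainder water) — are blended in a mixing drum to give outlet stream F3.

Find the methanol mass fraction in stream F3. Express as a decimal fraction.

0.115

Total flow out = 1870 + 1740 = 3610 g/s.
methanol in = 1870×0.079 + 1740×0.154 = 415.69 g/s.
methanol mass fraction in F3 = 415.69/3610 = 0.115.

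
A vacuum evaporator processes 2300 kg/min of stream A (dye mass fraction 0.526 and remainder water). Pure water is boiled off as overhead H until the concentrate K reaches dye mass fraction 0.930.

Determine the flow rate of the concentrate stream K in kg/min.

1301 kg/min

dye is conserved: 2300×0.526 = 1209.8 kg/min all reports to the concentrate.
Concentrate = 1209.8/(target fraction) = 1300.9 kg/min.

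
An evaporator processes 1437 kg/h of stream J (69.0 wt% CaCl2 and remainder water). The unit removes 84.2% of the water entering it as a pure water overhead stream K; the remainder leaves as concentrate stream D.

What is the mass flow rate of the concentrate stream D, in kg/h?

1062 kg/h

water entering = 1437×0.310 = 445.47 kg/h; overhead removed = 0.842×445.47 = 375.09 kg/h.
Concentrate = 1437 − 375.09 = 1061.9 kg/h.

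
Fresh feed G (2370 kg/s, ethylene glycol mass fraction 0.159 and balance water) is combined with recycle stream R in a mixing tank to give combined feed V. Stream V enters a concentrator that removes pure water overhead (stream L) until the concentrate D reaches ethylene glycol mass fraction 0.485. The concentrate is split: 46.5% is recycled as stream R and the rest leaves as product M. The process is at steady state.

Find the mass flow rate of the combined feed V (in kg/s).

Overall ethylene glycol balance (none leaves overhead): ethylene glycol in fresh feed = ethylene glycol in product, i.e. 2370×0.159 = (1−0.465)·D·0.485.
D = 376.83/(0.485×0.535) = 1452.3 kg/s.
Recycle R = 0.465×1452.3 = 675.31 kg/s.
Combined feed V = 2370 + 675.31 = 3045.3 kg/s.

3045 kg/s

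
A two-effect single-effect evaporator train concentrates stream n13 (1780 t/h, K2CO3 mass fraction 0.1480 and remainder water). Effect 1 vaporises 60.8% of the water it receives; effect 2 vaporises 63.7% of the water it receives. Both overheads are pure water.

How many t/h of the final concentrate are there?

water in feed = 1780×0.852 = 1516.6 t/h.
After stage 1: water left = (1−0.608)×1516.6 = 594.49; stream total = 857.93 t/h.
After stage 2: water left = (1−0.637)×594.49 = 215.8; final concentrate = 479.24 t/h.

479.2 t/h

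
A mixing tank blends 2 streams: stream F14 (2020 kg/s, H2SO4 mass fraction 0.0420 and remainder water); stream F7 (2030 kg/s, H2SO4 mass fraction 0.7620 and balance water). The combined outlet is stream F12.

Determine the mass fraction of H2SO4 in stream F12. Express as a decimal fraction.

0.4029

Total flow out = 2020 + 2030 = 4050 kg/s.
H2SO4 in = 2020×0.042 + 2030×0.762 = 1631.7 kg/s.
H2SO4 mass fraction in F12 = 1631.7/4050 = 0.4029.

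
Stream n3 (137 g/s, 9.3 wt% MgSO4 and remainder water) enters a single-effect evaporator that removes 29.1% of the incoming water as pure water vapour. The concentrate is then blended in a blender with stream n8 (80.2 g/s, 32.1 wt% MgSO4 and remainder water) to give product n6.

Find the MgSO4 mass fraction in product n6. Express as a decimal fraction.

Vapour removed = 0.291×0.907×137 = 36.159 g/s; concentrate = 100.84 g/s.
MgSO4 reaching the mixer = 12.741 (from concentrate) + 80.2×0.321 = 38.485 g/s.
Product flow = 100.84 + 80.2 = 181.04 g/s; MgSO4 fraction = 0.213.

0.213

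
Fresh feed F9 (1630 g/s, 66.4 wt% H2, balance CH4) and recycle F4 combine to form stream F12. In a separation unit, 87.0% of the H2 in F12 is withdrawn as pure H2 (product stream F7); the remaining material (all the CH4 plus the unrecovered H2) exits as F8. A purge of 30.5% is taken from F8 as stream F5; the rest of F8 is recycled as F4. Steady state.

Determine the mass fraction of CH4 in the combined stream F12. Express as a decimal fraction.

CH4 enters only via F9 and leaves only via the purge: 1630×0.336 = 0.305×(CH4 in F8), and the separation unit passes all CH4, so CH4 in F12 = CH4 in F8 = 1795.7 g/s.
H2 in F12: m_A = 1630×0.664 + (1−0.305)·(1−0.870)·m_A, so m_A = 1082.3/0.9096 = 1189.8 g/s.
F12 = 1189.8 + 1795.7 = 2985.5 g/s.
CH4 fraction in F12 = 1795.7/2985.5 = 0.6015.

0.6015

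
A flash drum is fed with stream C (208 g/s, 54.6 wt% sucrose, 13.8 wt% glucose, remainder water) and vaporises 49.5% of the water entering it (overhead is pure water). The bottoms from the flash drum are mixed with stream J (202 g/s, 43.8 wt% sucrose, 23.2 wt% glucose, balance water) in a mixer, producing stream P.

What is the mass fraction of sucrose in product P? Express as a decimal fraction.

0.535

Vapour removed = 0.495×0.316×208 = 32.535 g/s; concentrate = 175.46 g/s.
sucrose reaching the mixer = 113.57 (from concentrate) + 202×0.438 = 202.04 g/s.
Product flow = 175.46 + 202 = 377.46 g/s; sucrose fraction = 0.535.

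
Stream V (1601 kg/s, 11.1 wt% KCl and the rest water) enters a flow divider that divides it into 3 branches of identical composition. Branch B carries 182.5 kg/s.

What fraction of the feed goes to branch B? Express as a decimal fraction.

Fraction to B = 182.5/1601 = 0.1140.

0.114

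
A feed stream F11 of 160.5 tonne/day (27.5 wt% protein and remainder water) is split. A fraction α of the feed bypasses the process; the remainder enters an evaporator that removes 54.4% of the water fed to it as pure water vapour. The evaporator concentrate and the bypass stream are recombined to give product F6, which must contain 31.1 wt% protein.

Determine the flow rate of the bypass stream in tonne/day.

All 160.5×0.275 = 44.138 tonne/day of protein reaches F6, so F6 = 44.138/0.311 = 141.92 tonne/day and vapour = 18.579 tonne/day.
The evaporator receives (1−α)·160.5 of feed at 0.725 water and removes 0.544 of that water:
0.544×0.725×(1−α)×160.5 = 18.579
(1−α) = 18.579/63.301 = 0.2935;  α = 0.7065.
Bypass flow = 0.7065×160.5 = 113.39 tonne/day.

113.4 tonne/day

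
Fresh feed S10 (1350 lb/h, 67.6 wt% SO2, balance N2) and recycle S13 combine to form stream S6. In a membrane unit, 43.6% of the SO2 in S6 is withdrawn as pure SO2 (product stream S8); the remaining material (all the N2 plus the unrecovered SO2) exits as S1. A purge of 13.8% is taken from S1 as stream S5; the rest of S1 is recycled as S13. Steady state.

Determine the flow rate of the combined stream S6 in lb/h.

4946 lb/h

N2 enters only via S10 and leaves only via the purge: 1350×0.324 = 0.138×(N2 in S1), and the membrane unit passes all N2, so N2 in S6 = N2 in S1 = 3169.6 lb/h.
SO2 in S6: m_A = 1350×0.676 + (1−0.138)·(1−0.436)·m_A, so m_A = 912.6/0.5138 = 1776.1 lb/h.
S6 = 1776.1 + 3169.6 = 4945.6 lb/h.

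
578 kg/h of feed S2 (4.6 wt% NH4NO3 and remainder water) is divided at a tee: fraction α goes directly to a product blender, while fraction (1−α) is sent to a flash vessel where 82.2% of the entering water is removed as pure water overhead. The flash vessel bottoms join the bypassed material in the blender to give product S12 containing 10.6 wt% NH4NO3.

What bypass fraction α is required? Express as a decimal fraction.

0.278

All 578×0.046 = 26.588 kg/h of NH4NO3 reaches S12, so S12 = 26.588/0.106 = 250.83 kg/h and vapour = 327.17 kg/h.
The evaporator receives (1−α)·578 of feed at 0.954 water and removes 0.822 of that water:
0.822×0.954×(1−α)×578 = 327.17
(1−α) = 327.17/453.26 = 0.7218;  α = 0.2782.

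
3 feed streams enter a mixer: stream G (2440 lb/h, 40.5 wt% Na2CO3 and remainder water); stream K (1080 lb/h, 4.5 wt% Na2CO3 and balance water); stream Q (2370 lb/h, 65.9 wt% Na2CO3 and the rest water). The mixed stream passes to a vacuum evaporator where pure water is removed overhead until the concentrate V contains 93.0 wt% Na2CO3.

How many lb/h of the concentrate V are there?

Na2CO3 entering = 2440×0.405 + 1080×0.045 + 2370×0.659 = 2598.6 lb/h.
All Na2CO3 reports to V, so V = 2598.6/0.930 = 2794.2 lb/h.

2794 lb/h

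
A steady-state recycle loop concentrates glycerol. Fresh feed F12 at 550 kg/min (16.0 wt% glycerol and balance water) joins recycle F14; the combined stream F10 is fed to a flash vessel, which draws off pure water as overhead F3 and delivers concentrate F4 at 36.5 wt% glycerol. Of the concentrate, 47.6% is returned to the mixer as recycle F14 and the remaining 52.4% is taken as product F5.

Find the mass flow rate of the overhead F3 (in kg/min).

Overall glycerol balance (none leaves overhead): glycerol in fresh feed = glycerol in product, i.e. 550×0.160 = (1−0.476)·F4·0.365.
F4 = 88/(0.365×0.524) = 460.11 kg/min.
Recycle F14 = 0.476×460.11 = 219.01 kg/min.
Combined feed F10 = 550 + 219.01 = 769.01 kg/min.
Overhead F3 = F10 − F4 = 769.01 − 460.11 = 308.9 kg/min.

308.9 kg/min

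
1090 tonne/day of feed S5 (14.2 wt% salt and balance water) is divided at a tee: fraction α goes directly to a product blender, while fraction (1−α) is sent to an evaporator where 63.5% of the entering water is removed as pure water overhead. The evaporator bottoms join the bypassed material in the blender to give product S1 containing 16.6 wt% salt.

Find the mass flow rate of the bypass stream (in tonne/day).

All 1090×0.142 = 154.78 tonne/day of salt reaches S1, so S1 = 154.78/0.166 = 932.41 tonne/day and vapour = 157.59 tonne/day.
The evaporator receives (1−α)·1090 of feed at 0.858 water and removes 0.635 of that water:
0.635×0.858×(1−α)×1090 = 157.59
(1−α) = 157.59/593.86 = 0.2654;  α = 0.7346.
Bypass flow = 0.7346×1090 = 800.75 tonne/day.

800.8 tonne/day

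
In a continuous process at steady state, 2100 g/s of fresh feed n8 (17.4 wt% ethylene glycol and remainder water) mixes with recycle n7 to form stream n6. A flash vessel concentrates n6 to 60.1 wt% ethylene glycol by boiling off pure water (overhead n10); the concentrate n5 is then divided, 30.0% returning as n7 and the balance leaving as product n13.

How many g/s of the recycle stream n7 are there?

260.6 g/s

Overall ethylene glycol balance (none leaves overhead): ethylene glycol in fresh feed = ethylene glycol in product, i.e. 2100×0.174 = (1−0.300)·n5·0.601.
n5 = 365.4/(0.601×0.700) = 868.55 g/s.
Recycle n7 = 0.300×868.55 = 260.57 g/s.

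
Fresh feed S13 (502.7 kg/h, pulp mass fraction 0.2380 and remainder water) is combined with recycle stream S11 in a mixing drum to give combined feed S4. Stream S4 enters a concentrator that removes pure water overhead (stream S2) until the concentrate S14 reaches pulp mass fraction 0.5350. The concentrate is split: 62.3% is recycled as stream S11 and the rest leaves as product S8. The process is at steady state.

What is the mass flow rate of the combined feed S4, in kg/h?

872.3 kg/h

Overall pulp balance (none leaves overhead): pulp in fresh feed = pulp in product, i.e. 502.7×0.238 = (1−0.623)·S14·0.535.
S14 = 119.64/(0.535×0.377) = 593.19 kg/h.
Recycle S11 = 0.623×593.19 = 369.55 kg/h.
Combined feed S4 = 502.7 + 369.55 = 872.25 kg/h.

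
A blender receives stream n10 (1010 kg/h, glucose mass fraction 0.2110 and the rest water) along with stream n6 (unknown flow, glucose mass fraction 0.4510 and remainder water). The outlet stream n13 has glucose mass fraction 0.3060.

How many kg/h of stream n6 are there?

Let n6 be the unknown flow. Total out = 1010 + n6.
glucose balance: 213.11 + 0.451·n6 = 0.306·(1010 + n6)
(0.451 − 0.306)·n6 = 0.306×1010 − 213.11 = 95.95
n6 = 95.95 / 0.145 = 661.72 kg/h

661.7 kg/h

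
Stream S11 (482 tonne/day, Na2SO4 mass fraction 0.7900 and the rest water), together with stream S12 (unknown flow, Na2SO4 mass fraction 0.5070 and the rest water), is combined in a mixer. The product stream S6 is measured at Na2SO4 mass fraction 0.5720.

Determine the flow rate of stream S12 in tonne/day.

Let S12 be the unknown flow. Total out = 482 + S12.
Na2SO4 balance: 380.78 + 0.507·S12 = 0.572·(482 + S12)
(0.507 − 0.572)·S12 = 0.572×482 − 380.78 = -105.08
S12 = -105.08 / -0.065 = 1616.6 tonne/day

1617 tonne/day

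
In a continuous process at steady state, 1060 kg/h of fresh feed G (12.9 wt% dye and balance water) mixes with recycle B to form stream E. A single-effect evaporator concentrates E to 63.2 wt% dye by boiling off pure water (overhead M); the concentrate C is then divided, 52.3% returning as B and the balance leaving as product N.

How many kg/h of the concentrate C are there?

453.6 kg/h

Overall dye balance (none leaves overhead): dye in fresh feed = dye in product, i.e. 1060×0.129 = (1−0.523)·C·0.632.
C = 136.74/(0.632×0.477) = 453.59 kg/h.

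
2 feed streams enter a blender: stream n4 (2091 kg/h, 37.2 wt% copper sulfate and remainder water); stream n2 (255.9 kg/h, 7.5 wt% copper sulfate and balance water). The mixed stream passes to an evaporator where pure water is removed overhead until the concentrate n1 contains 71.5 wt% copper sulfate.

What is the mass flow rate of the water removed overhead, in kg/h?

1232 kg/h

copper sulfate entering = 2091×0.372 + 255.9×0.075 = 797.04 kg/h.
All copper sulfate reports to n1, so n1 = 797.04/0.715 = 1114.7 kg/h.
Total feed = 2346.9 kg/h; overhead = 2346.9 − 1114.7 = 1232.2 kg/h.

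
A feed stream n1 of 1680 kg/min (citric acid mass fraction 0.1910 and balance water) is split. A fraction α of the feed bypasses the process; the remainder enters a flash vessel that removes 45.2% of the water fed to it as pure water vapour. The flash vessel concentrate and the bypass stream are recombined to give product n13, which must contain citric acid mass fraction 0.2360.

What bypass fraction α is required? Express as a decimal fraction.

0.479

All 1680×0.191 = 320.88 kg/min of citric acid reaches n13, so n13 = 320.88/0.236 = 1359.7 kg/min and vapour = 320.34 kg/min.
The evaporator receives (1−α)·1680 of feed at 0.809 water and removes 0.452 of that water:
0.452×0.809×(1−α)×1680 = 320.34
(1−α) = 320.34/614.32 = 0.5215;  α = 0.4785.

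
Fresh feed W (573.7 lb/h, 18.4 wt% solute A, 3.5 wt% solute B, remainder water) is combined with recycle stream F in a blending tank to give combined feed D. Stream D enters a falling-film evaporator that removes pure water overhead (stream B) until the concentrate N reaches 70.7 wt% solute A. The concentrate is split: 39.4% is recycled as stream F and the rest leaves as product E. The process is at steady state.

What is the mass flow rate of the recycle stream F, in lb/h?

Overall solute A balance (none leaves overhead): solute A in fresh feed = solute A in product, i.e. 573.7×0.184 = (1−0.394)·N·0.707.
N = 105.56/(0.707×0.606) = 246.38 lb/h.
Recycle F = 0.394×246.38 = 97.075 lb/h.

97.07 lb/h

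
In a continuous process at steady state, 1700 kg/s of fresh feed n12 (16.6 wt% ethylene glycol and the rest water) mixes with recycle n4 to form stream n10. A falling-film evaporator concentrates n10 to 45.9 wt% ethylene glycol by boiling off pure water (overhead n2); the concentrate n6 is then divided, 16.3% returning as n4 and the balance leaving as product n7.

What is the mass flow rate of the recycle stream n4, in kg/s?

119.7 kg/s

Overall ethylene glycol balance (none leaves overhead): ethylene glycol in fresh feed = ethylene glycol in product, i.e. 1700×0.166 = (1−0.163)·n6·0.459.
n6 = 282.2/(0.459×0.837) = 734.55 kg/s.
Recycle n4 = 0.163×734.55 = 119.73 kg/s.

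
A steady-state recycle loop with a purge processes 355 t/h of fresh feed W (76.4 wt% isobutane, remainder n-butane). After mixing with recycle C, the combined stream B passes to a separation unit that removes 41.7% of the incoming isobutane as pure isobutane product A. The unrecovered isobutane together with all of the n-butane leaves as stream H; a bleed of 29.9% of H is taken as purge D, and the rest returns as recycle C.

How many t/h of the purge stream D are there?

n-butane enters only via W and leaves only via the purge: 355×0.236 = 0.299×(n-butane in H), and the separation unit passes all n-butane, so n-butane in B = n-butane in H = 280.2 t/h.
isobutane in B: m_A = 355×0.764 + (1−0.299)·(1−0.417)·m_A, so m_A = 271.22/0.5913 = 458.67 t/h.
H = (1−0.417)×458.67 + 280.2 = 547.61 t/h.
Purge D = 0.299×547.61 = 163.73 t/h.

163.7 t/h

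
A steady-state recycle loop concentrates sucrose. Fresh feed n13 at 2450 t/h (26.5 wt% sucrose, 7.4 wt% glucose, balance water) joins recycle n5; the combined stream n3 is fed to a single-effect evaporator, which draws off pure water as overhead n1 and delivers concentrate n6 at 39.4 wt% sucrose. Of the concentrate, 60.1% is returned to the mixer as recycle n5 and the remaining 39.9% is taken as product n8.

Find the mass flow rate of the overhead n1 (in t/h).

802.2 t/h

Overall sucrose balance (none leaves overhead): sucrose in fresh feed = sucrose in product, i.e. 2450×0.265 = (1−0.601)·n6·0.394.
n6 = 649.25/(0.394×0.399) = 4129.9 t/h.
Recycle n5 = 0.601×4129.9 = 2482.1 t/h.
Combined feed n3 = 2450 + 2482.1 = 4932.1 t/h.
Overhead n1 = n3 − n6 = 4932.1 − 4129.9 = 802.16 t/h.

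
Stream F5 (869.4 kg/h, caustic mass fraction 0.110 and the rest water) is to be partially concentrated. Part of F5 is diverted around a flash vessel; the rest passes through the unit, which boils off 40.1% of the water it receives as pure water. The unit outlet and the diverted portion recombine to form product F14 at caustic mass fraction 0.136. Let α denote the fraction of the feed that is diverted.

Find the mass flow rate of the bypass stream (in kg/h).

403.7 kg/h

All 869.4×0.110 = 95.634 kg/h of caustic reaches F14, so F14 = 95.634/0.136 = 703.19 kg/h and vapour = 166.21 kg/h.
The evaporator receives (1−α)·869.4 of feed at 0.890 water and removes 0.401 of that water:
0.401×0.890×(1−α)×869.4 = 166.21
(1−α) = 166.21/310.28 = 0.5357;  α = 0.4643.
Bypass flow = 0.4643×869.4 = 403.69 kg/h.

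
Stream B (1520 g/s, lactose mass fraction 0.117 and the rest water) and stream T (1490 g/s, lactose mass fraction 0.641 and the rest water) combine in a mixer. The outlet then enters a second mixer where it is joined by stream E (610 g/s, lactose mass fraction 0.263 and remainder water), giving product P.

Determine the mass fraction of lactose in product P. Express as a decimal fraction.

Overall, product flow = 3620 g/s.
lactose in = 1520×0.117 + 1490×0.641 + 610×0.263 = 1293.4 g/s.
lactose fraction in P = 0.357.

0.357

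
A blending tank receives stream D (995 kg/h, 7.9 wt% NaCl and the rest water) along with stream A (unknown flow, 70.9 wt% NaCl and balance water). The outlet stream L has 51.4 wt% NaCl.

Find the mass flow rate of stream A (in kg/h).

Let A be the unknown flow. Total out = 995 + A.
NaCl balance: 78.605 + 0.709·A = 0.514·(995 + A)
(0.709 − 0.514)·A = 0.514×995 − 78.605 = 432.82
A = 432.82 / 0.195 = 2219.6 kg/h

2220 kg/h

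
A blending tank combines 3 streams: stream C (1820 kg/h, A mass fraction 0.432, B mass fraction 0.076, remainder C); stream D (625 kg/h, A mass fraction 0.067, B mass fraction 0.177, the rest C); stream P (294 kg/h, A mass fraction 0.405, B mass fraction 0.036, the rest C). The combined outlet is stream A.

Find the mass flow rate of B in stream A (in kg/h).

259.5 kg/h

B out = B in = 1820×0.076 + 625×0.177 + 294×0.036 = 259.53 kg/h.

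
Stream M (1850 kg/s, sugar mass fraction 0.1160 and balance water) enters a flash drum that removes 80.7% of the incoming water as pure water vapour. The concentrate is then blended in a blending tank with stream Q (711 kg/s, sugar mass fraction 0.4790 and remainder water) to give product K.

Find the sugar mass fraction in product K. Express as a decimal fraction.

Vapour removed = 0.807×0.884×1850 = 1319.8 kg/s; concentrate = 530.23 kg/s.
sugar reaching the mixer = 214.6 (from concentrate) + 711×0.479 = 555.17 kg/s.
Product flow = 530.23 + 711 = 1241.2 kg/s; sugar fraction = 0.4473.

0.4473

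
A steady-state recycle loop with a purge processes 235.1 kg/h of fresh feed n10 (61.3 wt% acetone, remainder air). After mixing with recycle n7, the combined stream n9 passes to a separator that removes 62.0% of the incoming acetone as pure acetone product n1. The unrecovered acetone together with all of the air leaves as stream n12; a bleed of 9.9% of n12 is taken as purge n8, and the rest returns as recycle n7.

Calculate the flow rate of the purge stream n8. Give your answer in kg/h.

99.23 kg/h

air enters only via n10 and leaves only via the purge: 235.1×0.387 = 0.099×(air in n12), and the separator passes all air, so air in n9 = air in n12 = 919.03 kg/h.
acetone in n9: m_A = 235.1×0.613 + (1−0.099)·(1−0.620)·m_A, so m_A = 144.12/0.6576 = 219.15 kg/h.
n12 = (1−0.620)×219.15 + 919.03 = 1002.3 kg/h.
Purge n8 = 0.099×1002.3 = 99.228 kg/h.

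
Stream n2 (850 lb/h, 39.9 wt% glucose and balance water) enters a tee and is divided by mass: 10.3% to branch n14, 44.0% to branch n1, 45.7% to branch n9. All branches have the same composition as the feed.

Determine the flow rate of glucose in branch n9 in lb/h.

155 lb/h

Branch n9 total = 0.457×850 = 388.45 lb/h.
glucose in n9 = 0.399×388.45 = 154.99 lb/h.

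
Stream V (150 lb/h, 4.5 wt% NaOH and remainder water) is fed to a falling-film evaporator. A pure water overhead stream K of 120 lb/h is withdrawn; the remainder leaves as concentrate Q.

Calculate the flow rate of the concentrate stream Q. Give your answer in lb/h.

30 lb/h

Concentrate = 150 − 120 = 30 lb/h.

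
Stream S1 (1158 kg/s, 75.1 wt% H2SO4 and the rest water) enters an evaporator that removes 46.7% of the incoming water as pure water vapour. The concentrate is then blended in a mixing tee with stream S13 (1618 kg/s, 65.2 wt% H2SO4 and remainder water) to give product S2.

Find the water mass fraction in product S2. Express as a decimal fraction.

0.271

Vapour removed = 0.467×0.249×1158 = 134.66 kg/s; concentrate = 1023.3 kg/s.
water reaching the mixer = 153.69 (from concentrate) + 1618×0.348 = 716.75 kg/s.
Product flow = 1023.3 + 1618 = 2641.3 kg/s; water fraction = 0.271.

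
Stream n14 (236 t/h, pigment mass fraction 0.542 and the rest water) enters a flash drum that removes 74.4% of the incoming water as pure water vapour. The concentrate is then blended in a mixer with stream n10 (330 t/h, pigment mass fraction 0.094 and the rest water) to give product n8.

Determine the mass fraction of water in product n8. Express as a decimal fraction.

0.673

Vapour removed = 0.744×0.458×236 = 80.417 t/h; concentrate = 155.58 t/h.
water reaching the mixer = 27.671 (from concentrate) + 330×0.906 = 326.65 t/h.
Product flow = 155.58 + 330 = 485.58 t/h; water fraction = 0.673.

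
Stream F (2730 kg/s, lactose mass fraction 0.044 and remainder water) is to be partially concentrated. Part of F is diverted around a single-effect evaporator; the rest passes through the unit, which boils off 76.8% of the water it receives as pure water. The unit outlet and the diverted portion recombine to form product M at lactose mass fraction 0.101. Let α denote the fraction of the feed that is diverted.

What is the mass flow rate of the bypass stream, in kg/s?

631.6 kg/s

All 2730×0.044 = 120.12 kg/s of lactose reaches M, so M = 120.12/0.101 = 1189.3 kg/s and vapour = 1540.7 kg/s.
The evaporator receives (1−α)·2730 of feed at 0.956 water and removes 0.768 of that water:
0.768×0.956×(1−α)×2730 = 1540.7
(1−α) = 1540.7/2004.4 = 0.7687;  α = 0.2313.
Bypass flow = 0.2313×2730 = 631.56 kg/s.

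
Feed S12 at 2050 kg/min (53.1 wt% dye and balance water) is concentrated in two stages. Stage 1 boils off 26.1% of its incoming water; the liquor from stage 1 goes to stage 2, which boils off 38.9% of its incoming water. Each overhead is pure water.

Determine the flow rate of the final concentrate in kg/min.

1523 kg/min

water in feed = 2050×0.469 = 961.45 kg/min.
After stage 1: water left = (1−0.261)×961.45 = 710.51; stream total = 1799.1 kg/min.
After stage 2: water left = (1−0.389)×710.51 = 434.12; final concentrate = 1522.7 kg/min.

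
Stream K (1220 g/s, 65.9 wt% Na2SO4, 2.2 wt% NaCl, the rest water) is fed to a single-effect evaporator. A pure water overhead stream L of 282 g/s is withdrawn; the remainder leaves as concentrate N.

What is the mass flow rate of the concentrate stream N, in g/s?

938 g/s

Concentrate = 1220 − 282 = 938 g/s.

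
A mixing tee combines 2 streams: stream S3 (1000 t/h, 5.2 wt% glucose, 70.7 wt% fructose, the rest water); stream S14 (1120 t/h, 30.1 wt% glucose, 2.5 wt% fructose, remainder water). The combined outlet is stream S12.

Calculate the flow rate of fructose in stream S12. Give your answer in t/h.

fructose out = fructose in = 1000×0.707 + 1120×0.025 = 735 t/h.

735 t/h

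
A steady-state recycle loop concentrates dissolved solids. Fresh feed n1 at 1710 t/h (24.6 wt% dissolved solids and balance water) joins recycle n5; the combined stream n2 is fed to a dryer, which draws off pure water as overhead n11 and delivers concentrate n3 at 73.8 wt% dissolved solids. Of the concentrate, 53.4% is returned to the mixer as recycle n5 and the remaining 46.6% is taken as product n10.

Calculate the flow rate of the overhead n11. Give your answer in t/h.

1140 t/h

Overall dissolved solids balance (none leaves overhead): dissolved solids in fresh feed = dissolved solids in product, i.e. 1710×0.246 = (1−0.534)·n3·0.738.
n3 = 420.66/(0.738×0.466) = 1223.2 t/h.
Recycle n5 = 0.534×1223.2 = 653.18 t/h.
Combined feed n2 = 1710 + 653.18 = 2363.2 t/h.
Overhead n11 = n2 − n3 = 2363.2 − 1223.2 = 1140 t/h.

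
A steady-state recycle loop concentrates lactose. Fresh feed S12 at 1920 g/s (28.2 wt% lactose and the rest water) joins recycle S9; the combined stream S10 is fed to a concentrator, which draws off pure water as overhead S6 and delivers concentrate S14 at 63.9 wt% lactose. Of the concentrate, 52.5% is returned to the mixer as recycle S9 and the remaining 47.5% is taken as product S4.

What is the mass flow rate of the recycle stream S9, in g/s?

936.5 g/s

Overall lactose balance (none leaves overhead): lactose in fresh feed = lactose in product, i.e. 1920×0.282 = (1−0.525)·S14·0.639.
S14 = 541.44/(0.639×0.475) = 1783.8 g/s.
Recycle S9 = 0.525×1783.8 = 936.52 g/s.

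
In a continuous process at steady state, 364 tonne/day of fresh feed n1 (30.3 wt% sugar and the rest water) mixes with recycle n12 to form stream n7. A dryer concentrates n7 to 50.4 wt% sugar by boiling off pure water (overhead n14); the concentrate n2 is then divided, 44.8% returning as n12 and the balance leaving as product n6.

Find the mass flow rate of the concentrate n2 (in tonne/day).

Overall sugar balance (none leaves overhead): sugar in fresh feed = sugar in product, i.e. 364×0.303 = (1−0.448)·n2·0.504.
n2 = 110.29/(0.504×0.552) = 396.44 tonne/day.

396.4 tonne/day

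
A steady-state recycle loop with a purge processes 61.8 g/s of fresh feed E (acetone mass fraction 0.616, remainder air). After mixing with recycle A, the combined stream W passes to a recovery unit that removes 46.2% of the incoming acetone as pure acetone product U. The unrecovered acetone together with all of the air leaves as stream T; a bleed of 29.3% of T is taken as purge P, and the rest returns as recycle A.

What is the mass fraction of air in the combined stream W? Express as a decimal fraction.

0.569

air enters only via E and leaves only via the purge: 61.8×0.384 = 0.293×(air in T), and the recovery unit passes all air, so air in W = air in T = 80.994 g/s.
acetone in W: m_A = 61.8×0.616 + (1−0.293)·(1−0.462)·m_A, so m_A = 38.069/0.6196 = 61.438 g/s.
W = 61.438 + 80.994 = 142.43 g/s.
air fraction in W = 80.994/142.43 = 0.569.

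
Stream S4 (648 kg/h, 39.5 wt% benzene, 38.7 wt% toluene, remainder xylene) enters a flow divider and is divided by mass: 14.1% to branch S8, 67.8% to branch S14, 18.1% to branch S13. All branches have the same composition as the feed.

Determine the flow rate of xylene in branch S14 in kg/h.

95.78 kg/h

Branch S14 total = 0.678×648 = 439.34 kg/h.
xylene in S14 = 0.218×439.34 = 95.777 kg/h.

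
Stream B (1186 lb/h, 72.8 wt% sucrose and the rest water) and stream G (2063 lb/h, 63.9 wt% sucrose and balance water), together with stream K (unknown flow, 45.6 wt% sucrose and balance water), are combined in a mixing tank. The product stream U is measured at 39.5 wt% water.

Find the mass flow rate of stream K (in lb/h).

1450 lb/h

Let K be the unknown flow. Total out = 3249 + K.
water balance: 1067.3 + 0.544·K = 0.395·(3249 + K)
(0.544 − 0.395)·K = 0.395×3249 − 1067.3 = 216.02
K = 216.02 / 0.149 = 1449.8 lb/h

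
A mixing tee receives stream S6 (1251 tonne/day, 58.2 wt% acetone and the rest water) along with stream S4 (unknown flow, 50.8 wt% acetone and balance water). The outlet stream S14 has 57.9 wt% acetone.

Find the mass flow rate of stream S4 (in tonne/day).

Let S4 be the unknown flow. Total out = 1251 + S4.
acetone balance: 728.08 + 0.508·S4 = 0.579·(1251 + S4)
(0.508 − 0.579)·S4 = 0.579×1251 − 728.08 = -3.753
S4 = -3.753 / -0.071 = 52.859 tonne/day

52.86 tonne/day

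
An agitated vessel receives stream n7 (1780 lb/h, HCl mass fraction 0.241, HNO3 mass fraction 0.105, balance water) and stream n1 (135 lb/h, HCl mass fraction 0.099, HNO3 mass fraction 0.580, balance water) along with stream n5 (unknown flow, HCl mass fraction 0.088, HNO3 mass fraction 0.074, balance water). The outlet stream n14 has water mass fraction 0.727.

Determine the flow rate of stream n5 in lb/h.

1664 lb/h

Let n5 be the unknown flow. Total out = 1915 + n5.
water balance: 1207.5 + 0.838·n5 = 0.727·(1915 + n5)
(0.838 − 0.727)·n5 = 0.727×1915 − 1207.5 = 184.75
n5 = 184.75 / 0.111 = 1664.4 lb/h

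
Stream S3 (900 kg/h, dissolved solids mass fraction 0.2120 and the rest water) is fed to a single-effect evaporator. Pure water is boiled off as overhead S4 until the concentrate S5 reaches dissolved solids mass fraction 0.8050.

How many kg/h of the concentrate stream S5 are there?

237 kg/h

dissolved solids is conserved: 900×0.212 = 190.8 kg/h all reports to the concentrate.
Concentrate = 190.8/(target fraction) = 237.02 kg/h.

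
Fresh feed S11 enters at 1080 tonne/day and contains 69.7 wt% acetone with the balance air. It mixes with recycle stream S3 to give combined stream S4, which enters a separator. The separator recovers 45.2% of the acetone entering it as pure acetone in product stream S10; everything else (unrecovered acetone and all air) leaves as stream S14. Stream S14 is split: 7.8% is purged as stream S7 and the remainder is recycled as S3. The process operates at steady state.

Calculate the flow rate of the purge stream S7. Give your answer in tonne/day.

392.3 tonne/day

air enters only via S11 and leaves only via the purge: 1080×0.303 = 0.078×(air in S14), and the separator passes all air, so air in S4 = air in S14 = 4195.4 tonne/day.
acetone in S4: m_A = 1080×0.697 + (1−0.078)·(1−0.452)·m_A, so m_A = 752.76/0.4947 = 1521.5 tonne/day.
S14 = (1−0.452)×1521.5 + 4195.4 = 5029.2 tonne/day.
Purge S7 = 0.078×5029.2 = 392.28 tonne/day.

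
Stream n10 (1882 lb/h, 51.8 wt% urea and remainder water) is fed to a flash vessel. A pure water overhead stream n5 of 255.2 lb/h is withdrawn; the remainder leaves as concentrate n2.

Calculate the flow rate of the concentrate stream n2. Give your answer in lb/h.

1627 lb/h

Concentrate = 1882 − 255.2 = 1626.8 lb/h.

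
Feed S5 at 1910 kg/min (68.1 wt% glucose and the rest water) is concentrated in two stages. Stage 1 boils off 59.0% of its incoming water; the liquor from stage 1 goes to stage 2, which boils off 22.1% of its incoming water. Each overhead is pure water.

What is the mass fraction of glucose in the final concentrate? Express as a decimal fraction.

water in feed = 1910×0.319 = 609.29 kg/min.
After stage 1: water left = (1−0.590)×609.29 = 249.81; stream total = 1550.5 kg/min.
After stage 2: water left = (1−0.221)×249.81 = 194.6; final concentrate = 1495.3 kg/min.
glucose fraction = 1300.7/1495.3 = 0.870.

0.870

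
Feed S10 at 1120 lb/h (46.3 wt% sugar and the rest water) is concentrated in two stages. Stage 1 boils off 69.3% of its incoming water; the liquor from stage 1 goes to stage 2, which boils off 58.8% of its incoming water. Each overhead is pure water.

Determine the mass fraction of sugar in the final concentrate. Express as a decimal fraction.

water in feed = 1120×0.537 = 601.44 lb/h.
After stage 1: water left = (1−0.693)×601.44 = 184.64; stream total = 703.2 lb/h.
After stage 2: water left = (1−0.588)×184.64 = 76.073; final concentrate = 594.63 lb/h.
sugar fraction = 518.56/594.63 = 0.8721.

0.8721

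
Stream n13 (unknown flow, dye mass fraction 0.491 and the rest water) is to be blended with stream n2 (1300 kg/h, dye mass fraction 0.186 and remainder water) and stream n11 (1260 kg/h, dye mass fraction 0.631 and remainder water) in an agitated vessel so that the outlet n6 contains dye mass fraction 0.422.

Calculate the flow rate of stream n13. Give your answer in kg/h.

629.9 kg/h

Let n13 be the unknown flow. Total out = 2560 + n13.
dye balance: 1036.9 + 0.491·n13 = 0.422·(2560 + n13)
(0.491 − 0.422)·n13 = 0.422×2560 − 1036.9 = 43.46
n13 = 43.46 / 0.069 = 629.86 kg/h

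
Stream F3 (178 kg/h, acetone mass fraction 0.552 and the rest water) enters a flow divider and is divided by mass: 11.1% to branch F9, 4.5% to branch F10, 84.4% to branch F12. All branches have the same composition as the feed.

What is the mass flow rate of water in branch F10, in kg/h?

Branch F10 total = 0.045×178 = 8.01 kg/h.
water in F10 = 0.448×8.01 = 3.5885 kg/h.

3.588 kg/h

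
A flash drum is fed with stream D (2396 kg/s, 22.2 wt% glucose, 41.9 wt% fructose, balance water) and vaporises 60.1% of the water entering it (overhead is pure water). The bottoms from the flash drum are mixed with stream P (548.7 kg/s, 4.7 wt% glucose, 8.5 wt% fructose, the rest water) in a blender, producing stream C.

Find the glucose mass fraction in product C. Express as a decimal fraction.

0.230

Vapour removed = 0.601×0.359×2396 = 516.96 kg/s; concentrate = 1879 kg/s.
glucose reaching the mixer = 531.91 (from concentrate) + 548.7×0.047 = 557.7 kg/s.
Product flow = 1879 + 548.7 = 2427.7 kg/s; glucose fraction = 0.230.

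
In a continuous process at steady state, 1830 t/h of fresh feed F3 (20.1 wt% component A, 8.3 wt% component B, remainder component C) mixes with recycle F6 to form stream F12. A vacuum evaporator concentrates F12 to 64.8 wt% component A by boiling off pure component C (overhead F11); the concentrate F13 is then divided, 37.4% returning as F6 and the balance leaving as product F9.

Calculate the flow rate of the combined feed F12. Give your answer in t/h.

Overall component A balance (none leaves overhead): component A in fresh feed = component A in product, i.e. 1830×0.201 = (1−0.374)·F13·0.648.
F13 = 367.83/(0.648×0.626) = 906.77 t/h.
Recycle F6 = 0.374×906.77 = 339.13 t/h.
Combined feed F12 = 1830 + 339.13 = 2169.1 t/h.

2169 t/h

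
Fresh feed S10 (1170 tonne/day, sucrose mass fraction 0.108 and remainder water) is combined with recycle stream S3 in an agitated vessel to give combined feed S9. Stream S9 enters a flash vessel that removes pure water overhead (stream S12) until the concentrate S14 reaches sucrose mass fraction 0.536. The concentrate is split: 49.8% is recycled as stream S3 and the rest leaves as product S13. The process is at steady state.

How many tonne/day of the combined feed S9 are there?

Overall sucrose balance (none leaves overhead): sucrose in fresh feed = sucrose in product, i.e. 1170×0.108 = (1−0.498)·S14·0.536.
S14 = 126.36/(0.536×0.502) = 469.61 tonne/day.
Recycle S3 = 0.498×469.61 = 233.87 tonne/day.
Combined feed S9 = 1170 + 233.87 = 1403.9 tonne/day.

1404 tonne/day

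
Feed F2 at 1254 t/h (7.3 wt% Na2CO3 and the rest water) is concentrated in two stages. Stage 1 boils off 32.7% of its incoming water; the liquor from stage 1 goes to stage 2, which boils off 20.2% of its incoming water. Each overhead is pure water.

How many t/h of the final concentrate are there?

715.8 t/h

water in feed = 1254×0.927 = 1162.5 t/h.
After stage 1: water left = (1−0.327)×1162.5 = 782.33; stream total = 873.88 t/h.
After stage 2: water left = (1−0.202)×782.33 = 624.3; final concentrate = 715.84 t/h.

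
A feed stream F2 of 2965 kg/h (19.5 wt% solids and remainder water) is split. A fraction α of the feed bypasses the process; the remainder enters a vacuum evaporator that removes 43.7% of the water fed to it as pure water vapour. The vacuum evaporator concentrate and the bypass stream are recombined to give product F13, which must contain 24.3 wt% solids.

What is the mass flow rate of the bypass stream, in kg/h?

1300 kg/h

All 2965×0.195 = 578.18 kg/h of solids reaches F13, so F13 = 578.18/0.243 = 2379.3 kg/h and vapour = 585.68 kg/h.
The evaporator receives (1−α)·2965 of feed at 0.805 water and removes 0.437 of that water:
0.437×0.805×(1−α)×2965 = 585.68
(1−α) = 585.68/1043 = 0.5615;  α = 0.4385.
Bypass flow = 0.4385×2965 = 1300.1 kg/h.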